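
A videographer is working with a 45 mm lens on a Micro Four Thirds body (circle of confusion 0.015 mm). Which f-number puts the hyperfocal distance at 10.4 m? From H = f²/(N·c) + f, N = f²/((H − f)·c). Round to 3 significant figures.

Rearrange H = f²/(N·c) + f for N: N = f² / ((H − f)·c).
N = 45² / ((10400 − 45) × 0.015) = 2025 / 155.3 ≈ 13.

f/13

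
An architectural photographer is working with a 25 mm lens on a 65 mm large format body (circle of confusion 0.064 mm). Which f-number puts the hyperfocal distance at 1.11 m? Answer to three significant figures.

Rearrange H = f²/(N·c) + f for N: N = f² / ((H − f)·c).
N = 25² / ((1110 − 25) × 0.064) = 625 / 69.44 ≈ 9.

f/9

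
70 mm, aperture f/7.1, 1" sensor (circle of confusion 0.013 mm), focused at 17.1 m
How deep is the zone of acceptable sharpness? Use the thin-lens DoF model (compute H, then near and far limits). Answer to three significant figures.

12.2 m

Hyperfocal distance H = f²/(N·c) + f = 70²/(7.1 × 0.013) + 70 = 4900/0.0923 + 70 ≈ 53157.8 mm ≈ 53.16 m.
Near limit Dn = s·(H − f)/(H + s − 2f) = 17100 × (53157.8 − 70) / (53157.8 + 17100 − 2 × 70) = 17100 × 53087.8 / 70117.8 ≈ 12947 mm.
Far limit Df = s·(H − f)/(H − s) = 17100 × (53157.8 − 70) / (53157.8 − 17100) = 17100 × 53087.8 / 36057.8 ≈ 25176 mm.
Depth of field = Df − Dn = 25176 − 12947 ≈ 12229 mm ≈ 12.2 m.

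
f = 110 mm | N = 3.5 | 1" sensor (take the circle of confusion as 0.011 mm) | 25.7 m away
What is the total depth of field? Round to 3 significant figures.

Hyperfocal distance H = f²/(N·c) + f = 110²/(3.5 × 0.011) + 110 = 12100/0.0385 + 110 ≈ 314395.7 mm ≈ 314.4 m.
Near limit Dn = s·(H − f)/(H + s − 2f) = 25700 × (314395.7 − 110) / (314395.7 + 25700 − 2 × 110) = 25700 × 314285.7 / 339875.7 ≈ 23765.0 mm.
Far limit Df = s·(H − f)/(H − s) = 25700 × (314395.7 − 110) / (314395.7 − 25700) = 25700 × 314285.7 / 288695.7 ≈ 27978.0 mm.
Depth of field = Df − Dn = 27978.0 − 23765.0 ≈ 4213.0 mm ≈ 4.21 m.

4.21 m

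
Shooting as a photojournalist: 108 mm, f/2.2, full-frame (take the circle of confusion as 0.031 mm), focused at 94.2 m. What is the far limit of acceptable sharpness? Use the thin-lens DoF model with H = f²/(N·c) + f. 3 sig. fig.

209 m

Hyperfocal distance H = f²/(N·c) + f = 108²/(2.2 × 0.031) + 108 = 11664/0.0682 + 108 ≈ 171134.4 mm ≈ 171.1 m.
Far limit Df = s·(H − f)/(H − s) = 94200 × (171134.4 − 108) / (171134.4 − 94200) = 94200 × 171026.4 / 76934.4 ≈ 209408 mm ≈ 209 m.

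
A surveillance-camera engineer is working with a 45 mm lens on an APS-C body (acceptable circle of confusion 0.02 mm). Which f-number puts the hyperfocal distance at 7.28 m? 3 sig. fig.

Rearrange H = f²/(N·c) + f for N: N = f² / ((H − f)·c).
N = 45² / ((7280 − 45) × 0.02) = 2025 / 144.7 ≈ 14.

f/14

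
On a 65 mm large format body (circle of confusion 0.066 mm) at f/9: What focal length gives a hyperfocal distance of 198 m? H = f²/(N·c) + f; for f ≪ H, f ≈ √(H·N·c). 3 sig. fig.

343 mm

From H = f²/(N·c) + f, with f ≪ H: f ≈ √(H·N·c) = √(198000 × 9 × 0.066) = √117612 ≈ 342.9 mm.
The +f correction barely moves this — solving exactly, f² + N·c·f − N·c·H = 0 ⇒ f = (−N·c + √((N·c)² + 4·N·c·H))/2 = (−0.594 + √470448)/2 ≈ 342.65 mm, so f ≈ 343 mm.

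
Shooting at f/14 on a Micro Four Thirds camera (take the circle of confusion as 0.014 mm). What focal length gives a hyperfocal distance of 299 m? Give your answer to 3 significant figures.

242 mm

From H = f²/(N·c) + f, with f ≪ H: f ≈ √(H·N·c) = √(299000 × 14 × 0.014) = √58604 ≈ 242.1 mm.
The +f correction barely moves this — solving exactly, f² + N·c·f − N·c·H = 0 ⇒ f = (−N·c + √((N·c)² + 4·N·c·H))/2 = (−0.196 + √234416)/2 ≈ 241.98 mm, so f ≈ 242 mm.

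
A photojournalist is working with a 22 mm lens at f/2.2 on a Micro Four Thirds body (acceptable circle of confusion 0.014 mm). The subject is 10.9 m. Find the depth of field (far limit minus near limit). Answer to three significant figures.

29.0 m

Hyperfocal distance H = f²/(N·c) + f = 22²/(2.2 × 0.014) + 22 = 484/0.0308 + 22 ≈ 15736.3 mm ≈ 15.74 m.
Near limit Dn = s·(H − f)/(H + s − 2f) = 10900 × (15736.3 − 22) / (15736.3 + 10900 − 2 × 22) = 10900 × 15714.3 / 26592.3 ≈ 6441 mm.
Far limit Df = s·(H − f)/(H − s) = 10900 × (15736.3 − 22) / (15736.3 − 10900) = 10900 × 15714.3 / 4836.3 ≈ 35417 mm.
Depth of field = Df − Dn = 35417 − 6441 ≈ 28976 mm ≈ 29.0 m.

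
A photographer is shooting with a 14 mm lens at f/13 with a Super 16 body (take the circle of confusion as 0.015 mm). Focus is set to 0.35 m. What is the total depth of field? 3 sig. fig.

Hyperfocal distance H = f²/(N·c) + f = 14²/(13 × 0.015) + 14 = 196/0.195 + 14 ≈ 1019.1 mm ≈ 1.019 m.
Near limit Dn = s·(H − f)/(H + s − 2f) = 350 × (1019.1 − 14) / (1019.1 + 350 − 2 × 14) = 350 × 1005.1 / 1341.1 ≈ 262.31 mm.
Far limit Df = s·(H − f)/(H − s) = 350 × (1019.1 − 14) / (1019.1 − 350) = 350 × 1005.1 / 669.1 ≈ 525.75 mm.
Depth of field = Df − Dn = 525.75 − 262.31 ≈ 263.44 mm.

263 mm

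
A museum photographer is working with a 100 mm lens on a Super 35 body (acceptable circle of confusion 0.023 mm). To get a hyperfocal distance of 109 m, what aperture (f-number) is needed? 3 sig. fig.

Rearrange H = f²/(N·c) + f for N: N = f² / ((H − f)·c).
N = 100² / ((109000 − 100) × 0.023) = 10000 / 2505 ≈ 3.99.

f/3.99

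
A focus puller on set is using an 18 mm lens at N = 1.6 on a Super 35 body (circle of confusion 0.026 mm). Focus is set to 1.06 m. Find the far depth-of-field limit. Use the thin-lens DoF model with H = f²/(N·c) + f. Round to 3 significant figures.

Hyperfocal distance H = f²/(N·c) + f = 18²/(1.6 × 0.026) + 18 = 324/0.0416 + 18 ≈ 7806.5 mm ≈ 7.806 m.
Far limit Df = s·(H − f)/(H − s) = 1060 × (7806.5 − 18) / (7806.5 − 1060) = 1060 × 7788.5 / 6746.5 ≈ 1223.7 mm ≈ 1.22 m.

1.22 m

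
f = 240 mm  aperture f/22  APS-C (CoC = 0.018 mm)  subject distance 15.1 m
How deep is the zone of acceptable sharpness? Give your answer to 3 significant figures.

Hyperfocal distance H = f²/(N·c) + f = 240²/(22 × 0.018) + 240 = 57600/0.396 + 240 ≈ 145694.5 mm ≈ 145.7 m.
Near limit Dn = s·(H − f)/(H + s − 2f) = 15100 × (145694.5 − 240) / (145694.5 + 15100 − 2 × 240) = 15100 × 145454.5 / 160314.5 ≈ 13700.3 mm.
Far limit Df = s·(H − f)/(H − s) = 15100 × (145694.5 − 240) / (145694.5 − 15100) = 15100 × 145454.5 / 130594.5 ≈ 16818.2 mm.
Depth of field = Df − Dn = 16818.2 − 13700.3 ≈ 3117.9 mm ≈ 3.12 m.

3.12 m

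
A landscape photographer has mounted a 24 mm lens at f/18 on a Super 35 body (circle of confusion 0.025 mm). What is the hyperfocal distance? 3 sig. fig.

1.30 m

Hyperfocal distance H = f²/(N·c) + f = 24²/(18 × 0.025) + 24 = 576/0.45 + 24 ≈ 1304.0 mm ≈ 1.30 m.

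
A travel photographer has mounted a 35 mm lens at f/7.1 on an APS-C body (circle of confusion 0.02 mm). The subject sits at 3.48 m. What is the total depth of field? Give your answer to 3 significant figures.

Hyperfocal distance H = f²/(N·c) + f = 35²/(7.1 × 0.02) + 35 = 1225/0.142 + 35 ≈ 8661.8 mm ≈ 8.662 m.
Near limit Dn = s·(H − f)/(H + s − 2f) = 3480 × (8661.8 − 35) / (8661.8 + 3480 − 2 × 35) = 3480 × 8626.8 / 12071.8 ≈ 2486.9 mm.
Far limit Df = s·(H − f)/(H − s) = 3480 × (8661.8 − 35) / (8661.8 − 3480) = 3480 × 8626.8 / 5181.8 ≈ 5793.6 mm.
Depth of field = Df − Dn = 5793.6 − 2486.9 ≈ 3306.7 mm ≈ 3.31 m.

3.31 m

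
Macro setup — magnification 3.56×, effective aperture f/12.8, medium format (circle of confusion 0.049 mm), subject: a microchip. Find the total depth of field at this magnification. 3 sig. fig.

0.0990 mm

At magnification m, DoF ≈ 2·N_eff·c/m² = 2 × 12.8 × 0.049 / 3.56² = 1.254 / 12.67 ≈ 0.099 mm.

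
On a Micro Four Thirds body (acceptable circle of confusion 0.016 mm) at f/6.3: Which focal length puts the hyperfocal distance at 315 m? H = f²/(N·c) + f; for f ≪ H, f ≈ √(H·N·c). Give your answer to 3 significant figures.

178 mm

From H = f²/(N·c) + f, with f ≪ H: f ≈ √(H·N·c) = √(315000 × 6.3 × 0.016) = √31752 ≈ 178.2 mm.
The +f correction barely moves this — solving exactly, f² + N·c·f − N·c·H = 0 ⇒ f = (−N·c + √((N·c)² + 4·N·c·H))/2 = (−0.1008 + √127008)/2 ≈ 178.14 mm, so f ≈ 178 mm.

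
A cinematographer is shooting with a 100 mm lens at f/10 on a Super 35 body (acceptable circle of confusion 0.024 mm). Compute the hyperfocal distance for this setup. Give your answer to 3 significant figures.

41.8 m

Hyperfocal distance H = f²/(N·c) + f = 100²/(10 × 0.024) + 100 = 10000/0.24 + 100 ≈ 41766.7 mm ≈ 41.8 m.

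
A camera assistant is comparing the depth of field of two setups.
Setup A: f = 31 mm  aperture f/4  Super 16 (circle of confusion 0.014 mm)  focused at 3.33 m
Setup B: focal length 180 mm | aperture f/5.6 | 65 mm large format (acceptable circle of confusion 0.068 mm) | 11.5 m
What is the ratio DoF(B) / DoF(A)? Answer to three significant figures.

Setup A: H = 31²/(4×0.014) + 31 ≈ 17191.7 mm; DoF = Df − Dn = 4122.5 − 2793.1 ≈ 1329.4 mm.
Setup B: H = 180²/(5.6×0.068) + 180 ≈ 85264.0 mm; DoF = Df − Dn = 13264.8 − 10149.6 ≈ 3115.2 mm.
Ratio = 3115.2 / 1329.4 ≈ 2.34.

2.34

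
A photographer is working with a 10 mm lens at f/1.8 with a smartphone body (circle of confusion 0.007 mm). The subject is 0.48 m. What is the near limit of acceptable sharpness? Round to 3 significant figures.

453 mm

Hyperfocal distance H = f²/(N·c) + f = 10²/(1.8 × 0.007) + 10 = 100/0.0126 + 10 ≈ 7946.5 mm ≈ 7.947 m.
Near limit Dn = s·(H − f)/(H + s − 2f) = 480 × (7946.5 − 10) / (7946.5 + 480 − 2 × 10) = 480 × 7936.5 / 8406.5 ≈ 453.16 mm.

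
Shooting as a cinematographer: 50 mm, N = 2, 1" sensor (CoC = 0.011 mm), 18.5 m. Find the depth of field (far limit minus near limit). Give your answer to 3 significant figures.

Hyperfocal distance H = f²/(N·c) + f = 50²/(2 × 0.011) + 50 = 2500/0.022 + 50 ≈ 113686.4 mm ≈ 113.7 m.
Near limit Dn = s·(H − f)/(H + s − 2f) = 18500 × (113686.4 − 50) / (113686.4 + 18500 − 2 × 50) = 18500 × 113636.4 / 132086.4 ≈ 15915.9 mm.
Far limit Df = s·(H − f)/(H − s) = 18500 × (113686.4 − 50) / (113686.4 − 18500) = 18500 × 113636.4 / 95186.4 ≈ 22085.9 mm.
Depth of field = Df − Dn = 22085.9 − 15915.9 ≈ 6170.0 mm ≈ 6.17 m.

6.17 m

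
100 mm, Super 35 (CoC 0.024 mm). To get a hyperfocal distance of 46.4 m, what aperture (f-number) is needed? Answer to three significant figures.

f/9

Rearrange H = f²/(N·c) + f for N: N = f² / ((H − f)·c).
N = 100² / ((46400 − 100) × 0.024) = 10000 / 1111 ≈ 9.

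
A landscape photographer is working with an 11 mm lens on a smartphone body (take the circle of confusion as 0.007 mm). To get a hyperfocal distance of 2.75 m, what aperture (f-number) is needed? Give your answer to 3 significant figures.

f/6.31

Rearrange H = f²/(N·c) + f for N: N = f² / ((H − f)·c).
N = 11² / ((2750 − 11) × 0.007) = 121 / 19.17 ≈ 6.31.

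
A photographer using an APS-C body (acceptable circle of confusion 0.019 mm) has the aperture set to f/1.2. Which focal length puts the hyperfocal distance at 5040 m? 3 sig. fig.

339 mm

From H = f²/(N·c) + f, with f ≪ H: f ≈ √(H·N·c) = √(5040000 × 1.2 × 0.019) = √114912 ≈ 339.0 mm.
The +f correction barely moves this — solving exactly, f² + N·c·f − N·c·H = 0 ⇒ f = (−N·c + √((N·c)² + 4·N·c·H))/2 = (−0.0228 + √459648)/2 ≈ 338.98 mm, so f ≈ 339 mm.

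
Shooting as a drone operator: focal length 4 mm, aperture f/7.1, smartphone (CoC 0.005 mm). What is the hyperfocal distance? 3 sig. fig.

455 mm

Hyperfocal distance H = f²/(N·c) + f = 4²/(7.1 × 0.005) + 4 = 16/0.0355 + 4 ≈ 454.7 mm ≈ 0.455 m.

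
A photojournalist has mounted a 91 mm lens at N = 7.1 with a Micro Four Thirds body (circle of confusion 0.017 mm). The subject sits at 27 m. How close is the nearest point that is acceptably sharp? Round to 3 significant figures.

Hyperfocal distance H = f²/(N·c) + f = 91²/(7.1 × 0.017) + 91 = 8281/0.1207 + 91 ≈ 68699.1 mm ≈ 68.70 m.
Near limit Dn = s·(H − f)/(H + s − 2f) = 27000 × (68699.1 − 91) / (68699.1 + 27000 − 2 × 91) = 27000 × 68608.1 / 95517.1 ≈ 19394 mm ≈ 19.4 m.

19.4 m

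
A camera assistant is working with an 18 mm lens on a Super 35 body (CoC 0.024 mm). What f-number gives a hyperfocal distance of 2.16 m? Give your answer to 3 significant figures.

Rearrange H = f²/(N·c) + f for N: N = f² / ((H − f)·c).
N = 18² / ((2160 − 18) × 0.024) = 324 / 51.41 ≈ 6.30.

f/6.30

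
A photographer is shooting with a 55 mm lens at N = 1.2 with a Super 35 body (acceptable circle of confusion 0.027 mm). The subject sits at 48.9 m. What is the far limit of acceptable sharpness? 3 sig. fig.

103 m

Hyperfocal distance H = f²/(N·c) + f = 55²/(1.2 × 0.027) + 55 = 3025/0.0324 + 55 ≈ 93419.2 mm ≈ 93.42 m.
Far limit Df = s·(H − f)/(H − s) = 48900 × (93419.2 − 55) / (93419.2 − 48900) = 48900 × 93364.2 / 44519.2 ≈ 102551 mm ≈ 103 m.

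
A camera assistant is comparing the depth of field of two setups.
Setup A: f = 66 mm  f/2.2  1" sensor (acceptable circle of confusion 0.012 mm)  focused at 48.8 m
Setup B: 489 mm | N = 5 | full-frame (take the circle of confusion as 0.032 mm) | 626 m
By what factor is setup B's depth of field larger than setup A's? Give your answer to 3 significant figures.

20.1

Setup A: H = 66²/(2.2×0.012) + 66 ≈ 165066.0 mm; DoF = Df − Dn = 69255 − 37673 ≈ 31582 mm.
Setup B: H = 489²/(5×0.032) + 489 ≈ 1494995.2 mm; DoF = Df − Dn = 1076601 − 441299 ≈ 635302 mm.
Ratio = 635302 / 31582 ≈ 20.1.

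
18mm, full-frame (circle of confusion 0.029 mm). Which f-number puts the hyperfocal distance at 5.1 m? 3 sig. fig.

Rearrange H = f²/(N·c) + f for N: N = f² / ((H − f)·c).
N = 18² / ((5100 − 18) × 0.029) = 324 / 147.4 ≈ 2.20.

f/2.20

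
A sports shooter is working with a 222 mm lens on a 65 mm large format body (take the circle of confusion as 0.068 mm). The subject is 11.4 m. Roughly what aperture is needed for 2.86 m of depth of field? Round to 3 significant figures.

f/8.01

Write h = H − f = f²/(N·c). The thin-lens limits are Dn = s·h/(h + (s−f)) and Df = s·h/(h − (s−f)), so DoF = Df − Dn = 2·s·(s−f)·h / (h² − (s−f)²).
That is a quadratic in h: DoF·h² − 2·s·(s−f)·h − DoF·(s−f)² = 0 ⇒ h = (s−f)·(s + √(s² + DoF²)) / DoF = 11178 × (11400 + √(11400² + 2860²)) / 2860 = 11178 × (11400 + 11753.3) / 2860 ≈ 90492 mm.
Then N = f²/(c·h) = 222² / (0.068 × 90492) = 49284 / 6153.5 ≈ 8.01.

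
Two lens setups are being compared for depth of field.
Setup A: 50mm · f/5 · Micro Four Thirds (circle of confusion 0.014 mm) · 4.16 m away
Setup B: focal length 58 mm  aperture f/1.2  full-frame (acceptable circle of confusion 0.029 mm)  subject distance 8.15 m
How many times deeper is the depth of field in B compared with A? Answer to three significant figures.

Setup A: H = 50²/(5×0.014) + 50 ≈ 35764.3 mm; DoF = Df − Dn = 4700.99 − 3730.67 ≈ 970.32 mm.
Setup B: H = 58²/(1.2×0.029) + 58 ≈ 96724.7 mm; DoF = Df − Dn = 8894.6 − 7520.5 ≈ 1374.1 mm.
Ratio = 1374.1 / 970.32 ≈ 1.42.

1.42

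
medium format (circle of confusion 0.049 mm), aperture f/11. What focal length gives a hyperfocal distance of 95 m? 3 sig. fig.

From H = f²/(N·c) + f, with f ≪ H: f ≈ √(H·N·c) = √(95000 × 11 × 0.049) = √51205 ≈ 226.3 mm.
The +f correction barely moves this — solving exactly, f² + N·c·f − N·c·H = 0 ⇒ f = (−N·c + √((N·c)² + 4·N·c·H))/2 = (−0.539 + √204820)/2 ≈ 226.02 mm, so f ≈ 226 mm.

226 mm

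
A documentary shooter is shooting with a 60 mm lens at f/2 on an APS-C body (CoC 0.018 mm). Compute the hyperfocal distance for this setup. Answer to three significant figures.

Hyperfocal distance H = f²/(N·c) + f = 60²/(2 × 0.018) + 60 = 3600/0.036 + 60 ≈ 100060.0 mm ≈ 100 m.

100 m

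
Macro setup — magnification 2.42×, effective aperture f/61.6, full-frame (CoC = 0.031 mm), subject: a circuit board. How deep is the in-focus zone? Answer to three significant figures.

0.652 mm

At magnification m, DoF ≈ 2·N_eff·c/m² = 2 × 61.6 × 0.031 / 2.42² = 3.819 / 5.856 ≈ 0.652 mm.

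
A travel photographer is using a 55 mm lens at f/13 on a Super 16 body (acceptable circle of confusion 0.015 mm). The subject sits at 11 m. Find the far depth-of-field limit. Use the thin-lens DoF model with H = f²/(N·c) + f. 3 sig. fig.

37.4 m

Hyperfocal distance H = f²/(N·c) + f = 55²/(13 × 0.015) + 55 = 3025/0.195 + 55 ≈ 15567.8 mm ≈ 15.57 m.
Far limit Df = s·(H − f)/(H − s) = 11000 × (15567.8 − 55) / (15567.8 − 11000) = 11000 × 15512.8 / 4567.8 ≈ 37357 mm ≈ 37.4 m.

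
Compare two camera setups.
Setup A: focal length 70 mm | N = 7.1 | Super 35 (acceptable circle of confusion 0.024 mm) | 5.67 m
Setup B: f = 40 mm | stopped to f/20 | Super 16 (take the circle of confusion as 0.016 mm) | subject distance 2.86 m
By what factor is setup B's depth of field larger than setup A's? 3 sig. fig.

Setup A: H = 70²/(7.1×0.024) + 70 ≈ 28825.9 mm; DoF = Df − Dn = 7041.2 − 4745.8 ≈ 2295.4 mm.
Setup B: H = 40²/(20×0.016) + 40 ≈ 5040.0 mm; DoF = Df − Dn = 6559.6 − 1828.6 ≈ 4731.0 mm.
Ratio = 4731.0 / 2295.4 ≈ 2.06.

2.06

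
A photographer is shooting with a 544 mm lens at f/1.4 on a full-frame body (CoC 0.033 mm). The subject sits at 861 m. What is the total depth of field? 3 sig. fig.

236 m

Hyperfocal distance H = f²/(N·c) + f = 544²/(1.4 × 0.033) + 544 = 295936/0.0462 + 544 ≈ 6406085.1 mm ≈ 6406 m.
Near limit Dn = s·(H − f)/(H + s − 2f) = 861000 × (6406085.1 − 544) / (6406085.1 + 861000 − 2 × 544) = 861000 × 6405541.1 / 7265997.1 ≈ 759038 mm.
Far limit Df = s·(H − f)/(H − s) = 861000 × (6406085.1 − 544) / (6406085.1 − 861000) = 861000 × 6405541.1 / 5545085.1 ≈ 994605 mm.
Depth of field = Df − Dn = 994605 − 759038 ≈ 235567 mm ≈ 236 m.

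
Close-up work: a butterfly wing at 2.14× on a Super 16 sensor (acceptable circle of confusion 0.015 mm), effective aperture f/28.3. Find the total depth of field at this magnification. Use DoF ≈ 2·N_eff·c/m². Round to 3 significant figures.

0.185 mm

At magnification m, DoF ≈ 2·N_eff·c/m² = 2 × 28.3 × 0.015 / 2.14² = 0.849 / 4.58 ≈ 0.185 mm.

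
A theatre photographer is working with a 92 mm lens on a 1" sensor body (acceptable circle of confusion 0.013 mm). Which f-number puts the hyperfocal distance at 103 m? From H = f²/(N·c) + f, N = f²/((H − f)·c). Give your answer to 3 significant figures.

Rearrange H = f²/(N·c) + f for N: N = f² / ((H − f)·c).
N = 92² / ((103000 − 92) × 0.013) = 8464 / 1338 ≈ 6.33.

f/6.33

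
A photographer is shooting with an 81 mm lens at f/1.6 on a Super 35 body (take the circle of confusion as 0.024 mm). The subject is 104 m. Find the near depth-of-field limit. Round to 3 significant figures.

Hyperfocal distance H = f²/(N·c) + f = 81²/(1.6 × 0.024) + 81 = 6561/0.0384 + 81 ≈ 170940.4 mm ≈ 170.9 m.
Near limit Dn = s·(H − f)/(H + s − 2f) = 104000 × (170940.4 − 81) / (170940.4 + 104000 − 2 × 81) = 104000 × 170859.4 / 274778.4 ≈ 64668 mm ≈ 64.7 m.

64.7 m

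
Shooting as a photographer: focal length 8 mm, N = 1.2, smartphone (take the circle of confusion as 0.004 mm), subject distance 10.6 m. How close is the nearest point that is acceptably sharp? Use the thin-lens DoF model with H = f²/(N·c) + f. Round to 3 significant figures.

5.91 m

Hyperfocal distance H = f²/(N·c) + f = 8²/(1.2 × 0.004) + 8 = 64/0.0048 + 8 ≈ 13341.3 mm ≈ 13.34 m.
Near limit Dn = s·(H − f)/(H + s − 2f) = 10600 × (13341.3 − 8) / (13341.3 + 10600 − 2 × 8) = 10600 × 13333.3 / 23925.3 ≈ 5907.3 mm ≈ 5.91 m.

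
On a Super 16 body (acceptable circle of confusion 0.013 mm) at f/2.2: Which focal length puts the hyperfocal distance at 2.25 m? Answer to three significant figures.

From H = f²/(N·c) + f, with f ≪ H: f ≈ √(H·N·c) = √(2250 × 2.2 × 0.013) = √64.350 ≈ 8.022 mm.
Exact: f² + N·c·f − N·c·H = 0 ⇒ f = (−N·c + √((N·c)² + 4·N·c·H))/2 = (−0.0286 + √257.40)/2 ≈ 8.0076 mm ≈ 8.01 mm.

8.01 mm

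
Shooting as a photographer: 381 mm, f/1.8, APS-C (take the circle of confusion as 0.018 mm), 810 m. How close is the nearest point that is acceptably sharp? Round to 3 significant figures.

Hyperfocal distance H = f²/(N·c) + f = 381²/(1.8 × 0.018) + 381 = 145161/0.0324 + 381 ≈ 4480658.8 mm ≈ 4481 m.
Near limit Dn = s·(H − f)/(H + s − 2f) = 810000 × (4480658.8 − 381) / (4480658.8 + 810000 − 2 × 381) = 810000 × 4480277.8 / 5289896.8 ≈ 686029 mm ≈ 686 m.

686 m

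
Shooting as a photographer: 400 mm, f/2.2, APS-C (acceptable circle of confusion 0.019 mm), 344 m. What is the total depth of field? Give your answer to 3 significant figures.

62.3 m

Hyperfocal distance H = f²/(N·c) + f = 400²/(2.2 × 0.019) + 400 = 160000/0.0418 + 400 ≈ 3828151.2 mm ≈ 3828 m.
Near limit Dn = s·(H − f)/(H + s − 2f) = 344000 × (3828151.2 − 400) / (3828151.2 + 344000 − 2 × 400) = 344000 × 3827751.2 / 4171351.2 ≈ 315664 mm.
Far limit Df = s·(H − f)/(H − s) = 344000 × (3828151.2 − 400) / (3828151.2 − 344000) = 344000 × 3827751.2 / 3484151.2 ≈ 377925 mm.
Depth of field = Df − Dn = 377925 − 315664 ≈ 62261 mm ≈ 62.3 m.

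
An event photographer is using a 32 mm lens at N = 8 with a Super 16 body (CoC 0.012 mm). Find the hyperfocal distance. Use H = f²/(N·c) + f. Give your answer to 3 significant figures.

Hyperfocal distance H = f²/(N·c) + f = 32²/(8 × 0.012) + 32 = 1024/0.096 + 32 ≈ 10698.7 mm ≈ 10.7 m.

10.7 m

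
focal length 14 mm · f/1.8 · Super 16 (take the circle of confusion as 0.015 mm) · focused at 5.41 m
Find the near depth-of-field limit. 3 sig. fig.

3.10 m

Hyperfocal distance H = f²/(N·c) + f = 14²/(1.8 × 0.015) + 14 = 196/0.027 + 14 ≈ 7273.3 mm ≈ 7.273 m.
Near limit Dn = s·(H − f)/(H + s − 2f) = 5410 × (7273.3 − 14) / (7273.3 + 5410 − 2 × 14) = 5410 × 7259.3 / 12655.3 ≈ 3103.3 mm ≈ 3.10 m.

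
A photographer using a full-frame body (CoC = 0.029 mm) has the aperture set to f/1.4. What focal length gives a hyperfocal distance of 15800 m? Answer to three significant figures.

From H = f²/(N·c) + f, with f ≪ H: f ≈ √(H·N·c) = √(15800000 × 1.4 × 0.029) = √641480 ≈ 800.9 mm.
The +f correction barely moves this — solving exactly, f² + N·c·f − N·c·H = 0 ⇒ f = (−N·c + √((N·c)² + 4·N·c·H))/2 = (−0.0406 + √2565920)/2 ≈ 800.90 mm, so f ≈ 801 mm.

801 mm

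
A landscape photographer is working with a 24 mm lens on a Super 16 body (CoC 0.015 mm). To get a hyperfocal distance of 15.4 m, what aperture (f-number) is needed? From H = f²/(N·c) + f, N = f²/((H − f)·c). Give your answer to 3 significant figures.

Rearrange H = f²/(N·c) + f for N: N = f² / ((H − f)·c).
N = 24² / ((15400 − 24) × 0.015) = 576 / 230.6 ≈ 2.50.

f/2.50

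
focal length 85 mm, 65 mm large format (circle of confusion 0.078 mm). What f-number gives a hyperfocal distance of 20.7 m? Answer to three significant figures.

f/4.49

Rearrange H = f²/(N·c) + f for N: N = f² / ((H − f)·c).
N = 85² / ((20700 − 85) × 0.078) = 7225 / 1608 ≈ 4.49.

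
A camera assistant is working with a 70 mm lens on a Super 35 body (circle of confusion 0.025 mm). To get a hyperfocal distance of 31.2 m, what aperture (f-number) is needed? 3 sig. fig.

Rearrange H = f²/(N·c) + f for N: N = f² / ((H − f)·c).
N = 70² / ((31200 − 70) × 0.025) = 4900 / 778.2 ≈ 6.30.

f/6.30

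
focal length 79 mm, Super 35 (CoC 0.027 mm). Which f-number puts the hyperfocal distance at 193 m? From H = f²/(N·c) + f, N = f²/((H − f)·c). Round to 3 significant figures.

f/1.20

Rearrange H = f²/(N·c) + f for N: N = f² / ((H − f)·c).
N = 79² / ((193000 − 79) × 0.027) = 6241 / 5209 ≈ 1.20.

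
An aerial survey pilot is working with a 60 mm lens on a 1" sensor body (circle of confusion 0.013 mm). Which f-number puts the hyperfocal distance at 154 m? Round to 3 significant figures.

Rearrange H = f²/(N·c) + f for N: N = f² / ((H − f)·c).
N = 60² / ((154000 − 60) × 0.013) = 3600 / 2001 ≈ 1.80.

f/1.80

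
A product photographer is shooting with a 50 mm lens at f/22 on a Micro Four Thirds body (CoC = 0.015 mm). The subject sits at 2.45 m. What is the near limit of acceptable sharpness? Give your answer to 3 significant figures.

Hyperfocal distance H = f²/(N·c) + f = 50²/(22 × 0.015) + 50 = 2500/0.33 + 50 ≈ 7625.8 mm ≈ 7.626 m.
Near limit Dn = s·(H − f)/(H + s − 2f) = 2450 × (7625.8 − 50) / (7625.8 + 2450 − 2 × 50) = 2450 × 7575.8 / 9975.8 ≈ 1860.6 mm ≈ 1.86 m.

1.86 m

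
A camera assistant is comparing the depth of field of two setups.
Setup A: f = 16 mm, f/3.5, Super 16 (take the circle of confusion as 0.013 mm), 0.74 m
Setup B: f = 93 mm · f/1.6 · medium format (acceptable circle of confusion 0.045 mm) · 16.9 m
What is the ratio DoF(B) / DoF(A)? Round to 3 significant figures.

Setup A: H = 16²/(3.5×0.013) + 16 ≈ 5642.4 mm; DoF = Df − Dn = 849.29 − 655.63 ≈ 193.66 mm.
Setup B: H = 93²/(1.6×0.045) + 93 ≈ 120218.0 mm; DoF = Df − Dn = 19649.2 − 14825.7 ≈ 4823.5 mm.
Ratio = 4823.5 / 193.66 ≈ 24.9.

24.9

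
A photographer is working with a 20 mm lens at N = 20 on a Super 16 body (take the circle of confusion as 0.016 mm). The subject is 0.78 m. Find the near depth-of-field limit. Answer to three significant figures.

Hyperfocal distance H = f²/(N·c) + f = 20²/(20 × 0.016) + 20 = 400/0.32 + 20 ≈ 1270.0 mm ≈ 1.270 m.
Near limit Dn = s·(H − f)/(H + s − 2f) = 780 × (1270.0 − 20) / (1270.0 + 780 − 2 × 20) = 780 × 1250.0 / 2010.0 ≈ 485.07 mm.

485 mm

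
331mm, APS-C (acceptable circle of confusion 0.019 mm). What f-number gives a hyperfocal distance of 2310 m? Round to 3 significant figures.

f/2.50

Rearrange H = f²/(N·c) + f for N: N = f² / ((H − f)·c).
N = 331² / ((2310000 − 331) × 0.019) = 109561 / 43884 ≈ 2.50.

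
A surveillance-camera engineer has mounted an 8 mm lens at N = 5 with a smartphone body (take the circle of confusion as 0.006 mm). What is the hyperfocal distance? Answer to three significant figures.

Hyperfocal distance H = f²/(N·c) + f = 8²/(5 × 0.006) + 8 = 64/0.03 + 8 ≈ 2141.3 mm ≈ 2.14 m.

2.14 m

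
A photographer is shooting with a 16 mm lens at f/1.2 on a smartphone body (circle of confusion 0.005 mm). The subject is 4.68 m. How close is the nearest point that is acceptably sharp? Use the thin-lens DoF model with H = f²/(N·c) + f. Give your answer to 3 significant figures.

Hyperfocal distance H = f²/(N·c) + f = 16²/(1.2 × 0.005) + 16 = 256/0.006 + 16 ≈ 42682.7 mm ≈ 42.68 m.
Near limit Dn = s·(H − f)/(H + s − 2f) = 4680 × (42682.7 − 16) / (42682.7 + 4680 − 2 × 16) = 4680 × 42666.7 / 47330.7 ≈ 4218.8 mm ≈ 4.22 m.

4.22 m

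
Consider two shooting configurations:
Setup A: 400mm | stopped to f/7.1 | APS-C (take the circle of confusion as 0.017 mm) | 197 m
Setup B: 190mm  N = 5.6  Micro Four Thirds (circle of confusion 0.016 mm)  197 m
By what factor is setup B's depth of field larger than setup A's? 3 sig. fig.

4.23

Setup A: H = 400²/(7.1×0.017) + 400 ≈ 1326000.7 mm; DoF = Df − Dn = 231305 − 171556 ≈ 59749 mm.
Setup B: H = 190²/(5.6×0.016) + 190 ≈ 403091.8 mm; DoF = Df − Dn = 385128 − 132350 ≈ 252778 mm.
Ratio = 252778 / 59749 ≈ 4.23.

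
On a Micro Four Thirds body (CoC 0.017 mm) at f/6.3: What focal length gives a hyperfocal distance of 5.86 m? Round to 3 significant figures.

25.0 mm

From H = f²/(N·c) + f, with f ≪ H: f ≈ √(H·N·c) = √(5860 × 6.3 × 0.017) = √627.61 ≈ 25.05 mm.
Exact: f² + N·c·f − N·c·H = 0 ⇒ f = (−N·c + √((N·c)² + 4·N·c·H))/2 = (−0.1071 + √2510.4)/2 ≈ 24.999 mm ≈ 25.0 mm.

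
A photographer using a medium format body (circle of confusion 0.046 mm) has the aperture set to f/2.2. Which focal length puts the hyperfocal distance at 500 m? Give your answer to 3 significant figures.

225 mm

From H = f²/(N·c) + f, with f ≪ H: f ≈ √(H·N·c) = √(500000 × 2.2 × 0.046) = √50600 ≈ 224.9 mm.
The +f correction barely moves this — solving exactly, f² + N·c·f − N·c·H = 0 ⇒ f = (−N·c + √((N·c)² + 4·N·c·H))/2 = (−0.1012 + √202400)/2 ≈ 224.89 mm, so f ≈ 225 mm.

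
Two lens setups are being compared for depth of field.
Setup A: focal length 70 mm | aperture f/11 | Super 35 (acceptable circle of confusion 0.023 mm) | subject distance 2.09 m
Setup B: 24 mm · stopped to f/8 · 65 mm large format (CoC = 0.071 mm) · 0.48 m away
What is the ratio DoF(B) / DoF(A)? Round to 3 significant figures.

1.23

Setup A: H = 70²/(11×0.023) + 70 ≈ 19437.6 mm; DoF = Df − Dn = 2333.37 − 1892.61 ≈ 440.76 mm.
Setup B: H = 24²/(8×0.071) + 24 ≈ 1038.1 mm; DoF = Df − Dn = 872.20 − 331.11 ≈ 541.09 mm.
Ratio = 541.09 / 440.76 ≈ 1.23.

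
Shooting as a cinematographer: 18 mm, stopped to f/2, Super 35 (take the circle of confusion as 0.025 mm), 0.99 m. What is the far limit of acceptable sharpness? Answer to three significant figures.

1.16 m

Hyperfocal distance H = f²/(N·c) + f = 18²/(2 × 0.025) + 18 = 324/0.05 + 18 ≈ 6498.0 mm ≈ 6.498 m.
Far limit Df = s·(H − f)/(H − s) = 990 × (6498.0 − 18) / (6498.0 − 990) = 990 × 6480.0 / 5508.0 ≈ 1164.7 mm ≈ 1.16 m.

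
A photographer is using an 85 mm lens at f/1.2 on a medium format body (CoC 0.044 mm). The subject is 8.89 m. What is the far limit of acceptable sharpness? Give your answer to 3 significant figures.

Hyperfocal distance H = f²/(N·c) + f = 85²/(1.2 × 0.044) + 85 = 7225/0.0528 + 85 ≈ 136922.1 mm ≈ 136.9 m.
Far limit Df = s·(H − f)/(H − s) = 8890 × (136922.1 − 85) / (136922.1 − 8890) = 8890 × 136837.1 / 128032.1 ≈ 9501.4 mm ≈ 9.50 m.

9.50 m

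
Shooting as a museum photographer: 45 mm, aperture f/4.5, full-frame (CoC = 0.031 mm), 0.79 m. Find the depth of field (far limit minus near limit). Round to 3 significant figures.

Hyperfocal distance H = f²/(N·c) + f = 45²/(4.5 × 0.031) + 45 = 2025/0.1395 + 45 ≈ 14561.1 mm ≈ 14.56 m.
Near limit Dn = s·(H − f)/(H + s − 2f) = 790 × (14561.1 − 45) / (14561.1 + 790 − 2 × 45) = 790 × 14516.1 / 15261.1 ≈ 751.435 mm.
Far limit Df = s·(H − f)/(H − s) = 790 × (14561.1 − 45) / (14561.1 − 790) = 790 × 14516.1 / 13771.1 ≈ 832.738 mm.
Depth of field = Df − Dn = 832.738 − 751.435 ≈ 81.303 mm.

81.3 mm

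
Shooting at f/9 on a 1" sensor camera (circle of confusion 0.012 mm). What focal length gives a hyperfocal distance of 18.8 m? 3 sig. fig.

From H = f²/(N·c) + f, with f ≪ H: f ≈ √(H·N·c) = √(18800 × 9 × 0.012) = √2030.4 ≈ 45.06 mm.
Exact: f² + N·c·f − N·c·H = 0 ⇒ f = (−N·c + √((N·c)² + 4·N·c·H))/2 = (−0.108 + √8121.6)/2 ≈ 45.006 mm ≈ 45.0 mm.

45.0 mm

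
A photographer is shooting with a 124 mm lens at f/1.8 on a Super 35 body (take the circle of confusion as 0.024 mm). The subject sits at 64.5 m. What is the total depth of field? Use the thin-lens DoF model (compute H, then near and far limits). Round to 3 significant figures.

24.1 m

Hyperfocal distance H = f²/(N·c) + f = 124²/(1.8 × 0.024) + 124 = 15376/0.0432 + 124 ≈ 356049.9 mm ≈ 356.0 m.
Near limit Dn = s·(H − f)/(H + s − 2f) = 64500 × (356049.9 − 124) / (356049.9 + 64500 − 2 × 124) = 64500 × 355925.9 / 420301.9 ≈ 54621 mm.
Far limit Df = s·(H − f)/(H − s) = 64500 × (356049.9 − 124) / (356049.9 − 64500) = 64500 × 355925.9 / 291549.9 ≈ 78742 mm.
Depth of field = Df − Dn = 78742 − 54621 ≈ 24121 mm ≈ 24.1 m.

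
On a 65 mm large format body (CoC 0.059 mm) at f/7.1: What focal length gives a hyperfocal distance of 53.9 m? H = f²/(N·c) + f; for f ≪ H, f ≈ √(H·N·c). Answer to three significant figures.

From H = f²/(N·c) + f, with f ≪ H: f ≈ √(H·N·c) = √(53900 × 7.1 × 0.059) = √22579 ≈ 150.3 mm.
The +f correction barely moves this — solving exactly, f² + N·c·f − N·c·H = 0 ⇒ f = (−N·c + √((N·c)² + 4·N·c·H))/2 = (−0.4189 + √90315)/2 ≈ 150.05 mm, so f ≈ 150 mm.

150 mm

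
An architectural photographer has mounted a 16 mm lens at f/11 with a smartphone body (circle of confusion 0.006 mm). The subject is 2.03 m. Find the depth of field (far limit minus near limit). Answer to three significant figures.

Hyperfocal distance H = f²/(N·c) + f = 16²/(11 × 0.006) + 16 = 256/0.066 + 16 ≈ 3894.8 mm ≈ 3.895 m.
Near limit Dn = s·(H − f)/(H + s − 2f) = 2030 × (3894.8 − 16) / (3894.8 + 2030 − 2 × 16) = 2030 × 3878.8 / 5892.8 ≈ 1336.2 mm.
Far limit Df = s·(H − f)/(H − s) = 2030 × (3894.8 − 16) / (3894.8 − 2030) = 2030 × 3878.8 / 1864.8 ≈ 4222.4 mm.
Depth of field = Df − Dn = 4222.4 − 1336.2 ≈ 2886.2 mm ≈ 2.89 m.

2.89 m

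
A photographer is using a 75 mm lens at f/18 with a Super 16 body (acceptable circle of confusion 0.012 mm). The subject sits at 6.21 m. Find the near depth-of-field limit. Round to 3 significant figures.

5.03 m

Hyperfocal distance H = f²/(N·c) + f = 75²/(18 × 0.012) + 75 = 5625/0.216 + 75 ≈ 26116.7 mm ≈ 26.12 m.
Near limit Dn = s·(H − f)/(H + s − 2f) = 6210 × (26116.7 − 75) / (26116.7 + 6210 − 2 × 75) = 6210 × 26041.7 / 32176.7 ≈ 5026.0 mm ≈ 5.03 m.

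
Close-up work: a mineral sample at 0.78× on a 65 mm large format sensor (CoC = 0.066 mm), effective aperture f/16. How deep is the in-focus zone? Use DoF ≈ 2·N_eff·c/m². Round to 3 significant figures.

3.47 mm

At magnification m, DoF ≈ 2·N_eff·c/m² = 2 × 16 × 0.066 / 0.78² = 2.112 / 0.6084 ≈ 3.47 mm.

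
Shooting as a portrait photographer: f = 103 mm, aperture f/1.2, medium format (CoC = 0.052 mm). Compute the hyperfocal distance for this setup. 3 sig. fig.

170 m

Hyperfocal distance H = f²/(N·c) + f = 103²/(1.2 × 0.052) + 103 = 10609/0.0624 + 103 ≈ 170119.0 mm ≈ 170 m.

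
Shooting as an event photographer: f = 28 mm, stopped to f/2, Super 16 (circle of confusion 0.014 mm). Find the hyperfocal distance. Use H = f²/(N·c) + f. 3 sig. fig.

28.0 m

Hyperfocal distance H = f²/(N·c) + f = 28²/(2 × 0.014) + 28 = 784/0.028 + 28 ≈ 28028.0 mm ≈ 28.0 m.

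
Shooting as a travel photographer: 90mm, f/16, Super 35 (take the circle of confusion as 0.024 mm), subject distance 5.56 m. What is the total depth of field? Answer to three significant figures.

Hyperfocal distance H = f²/(N·c) + f = 90²/(16 × 0.024) + 90 = 8100/0.384 + 90 ≈ 21183.8 mm ≈ 21.18 m.
Near limit Dn = s·(H − f)/(H + s − 2f) = 5560 × (21183.8 − 90) / (21183.8 + 5560 − 2 × 90) = 5560 × 21093.8 / 26563.8 ≈ 4415.1 mm.
Far limit Df = s·(H − f)/(H − s) = 5560 × (21183.8 − 90) / (21183.8 − 5560) = 5560 × 21093.8 / 15623.8 ≈ 7506.6 mm.
Depth of field = Df − Dn = 7506.6 − 4415.1 ≈ 3091.5 mm ≈ 3.09 m.

3.09 m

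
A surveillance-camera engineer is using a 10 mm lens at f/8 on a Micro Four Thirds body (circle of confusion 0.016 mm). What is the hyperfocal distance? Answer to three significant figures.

0.791 m

Hyperfocal distance H = f²/(N·c) + f = 10²/(8 × 0.016) + 10 = 100/0.128 + 10 ≈ 791.2 mm ≈ 0.791 m.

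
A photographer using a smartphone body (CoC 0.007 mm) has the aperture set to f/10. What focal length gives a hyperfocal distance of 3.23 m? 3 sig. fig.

From H = f²/(N·c) + f, with f ≪ H: f ≈ √(H·N·c) = √(3230 × 10 × 0.007) = √226.10 ≈ 15.04 mm.
The +f correction barely moves this — solving exactly, f² + N·c·f − N·c·H = 0 ⇒ f = (−N·c + √((N·c)² + 4·N·c·H))/2 = (−0.07 + √904.40)/2 ≈ 15.002 mm, so f ≈ 15.0 mm.

15.0 mm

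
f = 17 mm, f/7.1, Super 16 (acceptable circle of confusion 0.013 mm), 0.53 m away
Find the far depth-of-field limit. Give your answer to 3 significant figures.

Hyperfocal distance H = f²/(N·c) + f = 17²/(7.1 × 0.013) + 17 = 289/0.0923 + 17 ≈ 3148.1 mm ≈ 3.148 m.
Far limit Df = s·(H − f)/(H − s) = 530 × (3148.1 − 17) / (3148.1 − 530) = 530 × 3131.1 / 2618.1 ≈ 633.85 mm ≈ 0.634 m.

0.634 m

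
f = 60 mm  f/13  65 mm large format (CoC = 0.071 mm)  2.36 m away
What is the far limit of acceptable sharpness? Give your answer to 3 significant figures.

Hyperfocal distance H = f²/(N·c) + f = 60²/(13 × 0.071) + 60 = 3600/0.923 + 60 ≈ 3960.3 mm ≈ 3.960 m.
Far limit Df = s·(H − f)/(H − s) = 2360 × (3960.3 − 60) / (3960.3 − 2360) = 2360 × 3900.3 / 1600.3 ≈ 5751.8 mm ≈ 5.75 m.

5.75 m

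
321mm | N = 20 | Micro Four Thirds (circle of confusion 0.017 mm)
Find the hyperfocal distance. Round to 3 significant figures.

303 m

Hyperfocal distance H = f²/(N·c) + f = 321²/(20 × 0.017) + 321 = 103041/0.34 + 321 ≈ 303382.8 mm ≈ 303 m.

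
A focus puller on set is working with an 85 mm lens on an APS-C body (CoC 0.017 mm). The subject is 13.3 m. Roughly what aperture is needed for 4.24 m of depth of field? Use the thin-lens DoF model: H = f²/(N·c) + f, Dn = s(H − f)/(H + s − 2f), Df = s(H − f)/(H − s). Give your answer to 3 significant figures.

f/5

Write h = H − f = f²/(N·c). The thin-lens limits are Dn = s·h/(h + (s−f)) and Df = s·h/(h − (s−f)), so DoF = Df − Dn = 2·s·(s−f)·h / (h² − (s−f)²).
That is a quadratic in h: DoF·h² − 2·s·(s−f)·h − DoF·(s−f)² = 0 ⇒ h = (s−f)·(s + √(s² + DoF²)) / DoF = 13215 × (13300 + √(13300² + 4240²)) / 4240 = 13215 × (13300 + 13959.5) / 4240 ≈ 84961 mm.
Then N = f²/(c·h) = 85² / (0.017 × 84961) = 7225 / 1444.3 ≈ 5.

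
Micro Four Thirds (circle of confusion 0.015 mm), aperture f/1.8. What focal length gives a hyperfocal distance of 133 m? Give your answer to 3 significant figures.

59.9 mm

From H = f²/(N·c) + f, with f ≪ H: f ≈ √(H·N·c) = √(133000 × 1.8 × 0.015) = √3591.0 ≈ 59.92 mm.
The +f correction barely moves this — solving exactly, f² + N·c·f − N·c·H = 0 ⇒ f = (−N·c + √((N·c)² + 4·N·c·H))/2 = (−0.027 + √14364)/2 ≈ 59.911 mm, so f ≈ 59.9 mm.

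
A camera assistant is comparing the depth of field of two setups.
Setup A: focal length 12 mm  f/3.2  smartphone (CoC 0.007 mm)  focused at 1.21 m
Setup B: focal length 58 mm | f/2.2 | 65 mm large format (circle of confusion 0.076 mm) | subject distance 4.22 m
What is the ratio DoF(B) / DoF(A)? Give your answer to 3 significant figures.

3.90

Setup A: H = 12²/(3.2×0.007) + 12 ≈ 6440.6 mm; DoF = Df − Dn = 1487.14 − 1019.93 ≈ 467.21 mm.
Setup B: H = 58²/(2.2×0.076) + 58 ≈ 20177.6 mm; DoF = Df − Dn = 5320.6 − 3496.7 ≈ 1823.9 mm.
Ratio = 1823.9 / 467.21 ≈ 3.90.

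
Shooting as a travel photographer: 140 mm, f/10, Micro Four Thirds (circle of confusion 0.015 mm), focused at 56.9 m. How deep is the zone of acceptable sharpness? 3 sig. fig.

60.9 m

Hyperfocal distance H = f²/(N·c) + f = 140²/(10 × 0.015) + 140 = 19600/0.15 + 140 ≈ 130806.7 mm ≈ 130.8 m.
Near limit Dn = s·(H − f)/(H + s − 2f) = 56900 × (130806.7 − 140) / (130806.7 + 56900 − 2 × 140) = 56900 × 130666.7 / 187426.7 ≈ 39668 mm.
Far limit Df = s·(H − f)/(H − s) = 56900 × (130806.7 − 140) / (130806.7 − 56900) = 56900 × 130666.7 / 73906.7 ≈ 100599 mm.
Depth of field = Df − Dn = 100599 − 39668 ≈ 60931 mm ≈ 60.9 m.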